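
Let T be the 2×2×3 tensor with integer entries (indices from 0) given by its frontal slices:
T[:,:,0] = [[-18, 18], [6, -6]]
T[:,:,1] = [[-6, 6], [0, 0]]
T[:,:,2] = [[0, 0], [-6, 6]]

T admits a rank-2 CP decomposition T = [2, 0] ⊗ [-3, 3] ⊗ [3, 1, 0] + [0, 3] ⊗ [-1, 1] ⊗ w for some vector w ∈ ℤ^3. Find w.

w = [-2, 0, 2]

Subtract the known terms from T to get the rank-1 residual R = [0, 3] ⊗ [-1, 1] ⊗ w, so R[i,j,k] = a[i]·b[j]·w[k]. Pick indices with nonzero a[1]·b[0] = (3)·(-1) = -3. Only the fibre through (1,0,·) is needed: R[1,0,:] = T[1,0,:] − Σₗ aₗ[1]bₗ[0]cₗ = [6, 0, -6] − (0)·(-3)·[3, 1, 0] = [6, 0, -6]. Then w[k] = R[1,0,k] / -3 for each k, giving w = [6, 0, -6] / -3 = [-2, 0, 2].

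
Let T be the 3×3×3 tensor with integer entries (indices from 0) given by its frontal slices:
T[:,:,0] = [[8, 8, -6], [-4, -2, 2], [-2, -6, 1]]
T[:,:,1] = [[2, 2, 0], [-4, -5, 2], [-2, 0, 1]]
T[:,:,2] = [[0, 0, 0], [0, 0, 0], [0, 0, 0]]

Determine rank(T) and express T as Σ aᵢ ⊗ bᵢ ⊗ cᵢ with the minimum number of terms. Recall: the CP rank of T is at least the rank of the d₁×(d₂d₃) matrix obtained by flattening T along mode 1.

rank(T) = 3

Lower bound: the mode-1 unfolding of T (rows indexed by i, columns by (j,k) = (0,0), (0,1), (0,2), (1,0), (1,1), (1,2), (2,0), (2,1), (2,2)) is [[8, 2, 0, 8, 2, 0, -6, 0, 0], [-4, -4, 0, -2, -5, 0, 2, 2, 0], [-2, -2, 0, -6, 0, 0, 1, 1, 0]].
There the 3×3 minor on rows i ∈ {0, 1, 2}, columns (j,k) ∈ {(0,0), (0,1), (1,0)} is det [[8, 2, 8], [-4, -4, -2], [-2, -2, -6]] = 120 ≠ 0, so this unfolding has rank ≥ 3; CP rank is at least every unfolding rank, so rank(T) ≥ 3. (Flattening ranks never certify an upper bound on CP rank; for that we must actually write T with 3 rank-1 terms.)
Upper bound: T is a sum of 3 rank-1 terms, T = (0, 1, -2) ⊗ (1, 2, -1) ⊗ (2, -1, 0) + (2, -2, -1) ⊗ (2, 2, -1) ⊗ (1, 1, 0) + (2, -1, 2) ⊗ (1, 1, -1) ⊗ (2, -1, 0) (one valid choice — decompositions are not unique — normalised so each a, b is primitive with positive first nonzero entry; check it by expanding all entries), so rank(T) ≤ 3.
These bounds meet, so rank(T) = 3.
Check entry T[2,0,0] = -2: (-2)·(1)·(2) + (-1)·(2)·(1) + (2)·(1)·(2) = -2.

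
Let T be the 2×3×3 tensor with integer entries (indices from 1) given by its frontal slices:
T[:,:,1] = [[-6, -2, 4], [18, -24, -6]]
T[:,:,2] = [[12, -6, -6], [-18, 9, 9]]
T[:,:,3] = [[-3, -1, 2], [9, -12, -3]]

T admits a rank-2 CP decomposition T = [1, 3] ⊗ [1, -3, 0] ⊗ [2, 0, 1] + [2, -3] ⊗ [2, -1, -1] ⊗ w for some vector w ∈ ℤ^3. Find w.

w = [-2, 3, -1]

Subtract the known terms from T to get the rank-1 residual R = [2, -3] ⊗ [2, -1, -1] ⊗ w, so R[i,j,k] = a[i]·b[j]·w[k]. Pick indices with nonzero a[1]·b[1] = (2)·(2) = 4. Only the fibre through (1,1,·) is needed: R[1,1,:] = T[1,1,:] − Σₗ aₗ[1]bₗ[1]cₗ = [-6, 12, -3] − (1)·(1)·[2, 0, 1] = [-8, 12, -4]. Then w[k] = R[1,1,k] / 4 for each k, giving w = [-8, 12, -4] / 4 = [-2, 3, -1].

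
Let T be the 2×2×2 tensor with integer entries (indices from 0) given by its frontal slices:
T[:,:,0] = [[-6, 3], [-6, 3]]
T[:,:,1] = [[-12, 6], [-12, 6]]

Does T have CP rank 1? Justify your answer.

Yes

If T = a ⊗ b ⊗ c then every fibre of T is a multiple of the corresponding factor, so read the factors off the fibres through the nonzero entry T[0,0,0] = -6.
The mode-1 fibre T[:,0,0] = [-6, -6] gives a = [1, 1] (primitive direction); the mode-2 fibre T[0,:,0] = [-6, 3] gives b = [2, -1]; then c[k] = T[0,0,k] / (a[0]·b[0]) = [-6, -12] / 2 = [-3, -6].
Expanding [1, 1] ⊗ [2, -1] ⊗ [-3, -6] reproduces all 8 entries of T, so T = [1, 1] ⊗ [2, -1] ⊗ [-3, -6] and rank(T) ≤ 1.
Equivalently every frontal slice T[:,:,k] is c[k] times the rank-1 matrix [1, 1] ⊗ [2, -1]. So T has rank 1 (it is nonzero).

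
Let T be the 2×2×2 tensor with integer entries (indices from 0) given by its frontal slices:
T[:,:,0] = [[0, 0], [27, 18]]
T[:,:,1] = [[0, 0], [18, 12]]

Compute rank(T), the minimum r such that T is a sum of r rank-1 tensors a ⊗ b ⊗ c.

1

Lower bound: T ≠ 0 (e.g. T[1,0,0] = 27), so rank(T) ≥ 1.
Upper bound: the mode-1 fibre T[:,0,0] = [0, 27] gives a = [0, 1] (primitive direction); the mode-2 fibre T[1,:,0] = [27, 18] gives b = [3, 2]; then c[k] = T[1,0,k] / (a[1]·b[0]) = [27, 18] / 3 = [9, 6].
Expanding [0, 1] ⊗ [3, 2] ⊗ [9, 6] reproduces all 8 entries of T, so T = [0, 1] ⊗ [3, 2] ⊗ [9, 6] and rank(T) ≤ 1.
These bounds meet, so rank(T) = 1.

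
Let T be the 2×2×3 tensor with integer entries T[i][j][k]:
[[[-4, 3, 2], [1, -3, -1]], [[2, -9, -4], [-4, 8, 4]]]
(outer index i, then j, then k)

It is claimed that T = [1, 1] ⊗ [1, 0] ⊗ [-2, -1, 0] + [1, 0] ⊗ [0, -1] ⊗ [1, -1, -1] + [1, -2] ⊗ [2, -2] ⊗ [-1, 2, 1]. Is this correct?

Reconstruct entrywise from the claimed factors. For example, T[1,0,2] = -4 and Σₗ aₗ[1]bₗ[0]cₗ[2] = (1)·(1)·(0) + (0)·(0)·(-1) + (-2)·(2)·(1) = -4; checking all 12 entries, every one matches. The claim holds.

Yes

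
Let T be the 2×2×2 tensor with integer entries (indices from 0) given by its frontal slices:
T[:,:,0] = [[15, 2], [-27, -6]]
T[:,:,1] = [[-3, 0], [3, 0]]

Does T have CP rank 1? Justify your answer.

No

The mode-1 unfolding of T (rows indexed by i, columns by (j,k) = (0,0), (0,1), (1,0), (1,1)) is [[15, -3, 2, 0], [-27, 3, -6, 0]].
There the 2×2 minor on rows i ∈ {0, 1}, columns (j,k) ∈ {(0,0), (0,1)} is det [[15, -3], [-27, 3]] = -36 ≠ 0, so this unfolding has rank ≥ 2; CP rank is at least every unfolding rank, so rank(T) ≥ 2.
In particular rank(T) ≥ 2 > 1, so T is not rank-1.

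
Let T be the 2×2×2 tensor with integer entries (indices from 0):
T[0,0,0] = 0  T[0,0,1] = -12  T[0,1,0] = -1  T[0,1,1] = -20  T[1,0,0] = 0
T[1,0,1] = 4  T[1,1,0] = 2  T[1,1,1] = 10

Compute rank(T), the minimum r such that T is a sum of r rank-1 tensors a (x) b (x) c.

Lower bound: the mode-1 unfolding of T (rows indexed by i, columns by (j,k) = (0,0), (0,1), (1,0), (1,1)) is [[0, -12, -1, -20], [0, 4, 2, 10]].
There the 2×2 minor on rows i ∈ {0, 1}, columns (j,k) ∈ {(0,1), (1,0)} is det [[-12, -1], [4, 2]] = -20 ≠ 0, so this unfolding has rank ≥ 2; CP rank is at least every unfolding rank, so rank(T) ≥ 2. (Flattening ranks never certify an upper bound on CP rank; for that we must actually write T with 2 rank-1 terms.)
Upper bound — finding two terms. Write S_k = T[:,:,k] for the frontal slices: S₀ = [[0, -1], [0, 2]], S₁ = [[-12, -20], [4, 10]].
If T = a₁ (x) b₁ (x) c₁ + a₂ (x) b₂ (x) c₂ then each S_k = c₁[k]·a₁b₁ᵀ + c₂[k]·a₂b₂ᵀ. S₀ and S₁ are linearly independent, so a₁b₁ᵀ and a₂b₂ᵀ must span the same plane of matrices: they are the rank-1 matrices of the form x·S₀ + y·S₁.
det(x·S₀ + y·S₁) is −20·xy − 40·y² = (-20)·(x + 2·y)(y), vanishing at (x:y) = (2:-1) and (1:0).
M₁ = 2·S₀ − S₁ = [[12, 18], [-4, -6]] = 2·[3, -1][2, 3]ᵀ and M₂ = S₀ = [[0, -1], [0, 2]] = −[1, -2][0, 1]ᵀ, so take a₁ = [3, -1], b₁ = [2, 3], a₂ = [1, -2], b₂ = [0, 1].
Each slice is an integer combination of E₁ = a₁b₁ᵀ and E₂ = a₂b₂ᵀ: S₀ = −E₂, S₁ = −2·E₁ − 2·E₂; reading off coefficients, c₁ = [0, -2] and c₂ = [-1, -2].
Hence T = [3, -1] (x) [2, 3] (x) [0, -2] + [1, -2] (x) [0, 1] (x) [-1, -2], so rank(T) ≤ 2.
These bounds meet, so rank(T) = 2.

2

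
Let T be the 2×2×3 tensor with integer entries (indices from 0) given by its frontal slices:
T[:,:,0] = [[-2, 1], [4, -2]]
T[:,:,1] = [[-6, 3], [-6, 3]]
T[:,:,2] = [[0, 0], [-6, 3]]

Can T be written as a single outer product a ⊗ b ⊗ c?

No

The mode-1 unfolding of T (rows indexed by i, columns by (j,k) = (0,0), (0,1), (0,2), (1,0), (1,1), (1,2)) is [[-2, -6, 0, 1, 3, 0], [4, -6, -6, -2, 3, 3]].
There the 2×2 minor on rows i ∈ {0, 1}, columns (j,k) ∈ {(0,0), (0,1)} is det [[-2, -6], [4, -6]] = 36 ≠ 0, so this unfolding has rank ≥ 2; CP rank is at least every unfolding rank, so rank(T) ≥ 2.
In particular rank(T) ≥ 2 > 1, so T is not rank-1.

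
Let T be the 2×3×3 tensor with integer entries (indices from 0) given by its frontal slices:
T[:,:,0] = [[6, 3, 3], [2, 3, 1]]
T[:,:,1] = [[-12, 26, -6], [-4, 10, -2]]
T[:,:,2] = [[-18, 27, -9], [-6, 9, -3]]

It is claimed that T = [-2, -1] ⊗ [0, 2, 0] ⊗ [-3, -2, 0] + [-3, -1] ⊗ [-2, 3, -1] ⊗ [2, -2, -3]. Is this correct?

Reconstruct entry (0,0,0) from the claimed factors: Σₗ aₗ[0]bₗ[0]cₗ[0] = (-2)·(0)·(-3) + (-3)·(-2)·(2) = 12, but T[0,0,0] = 6. The claim is false.

No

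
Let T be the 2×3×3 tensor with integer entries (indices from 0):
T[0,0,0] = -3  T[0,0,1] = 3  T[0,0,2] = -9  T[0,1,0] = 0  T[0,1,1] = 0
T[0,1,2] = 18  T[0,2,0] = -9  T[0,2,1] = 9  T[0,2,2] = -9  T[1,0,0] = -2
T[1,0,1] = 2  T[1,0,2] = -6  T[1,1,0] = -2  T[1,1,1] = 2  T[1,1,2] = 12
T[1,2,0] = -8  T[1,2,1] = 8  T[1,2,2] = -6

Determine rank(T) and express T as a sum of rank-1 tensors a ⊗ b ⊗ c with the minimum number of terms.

rank(T) = 2

Lower bound: the mode-1 unfolding of T (rows indexed by i, columns by (j,k) = (0,0), (0,1), (0,2), (1,0), (1,1), (1,2), (2,0), (2,1), (2,2)) is [[-3, 3, -9, 0, 0, 18, -9, 9, -9], [-2, 2, -6, -2, 2, 12, -8, 8, -6]].
There the 2×2 minor on rows i ∈ {0, 1}, columns (j,k) ∈ {(0,0), (1,0)} is det [[-3, 0], [-2, -2]] = 6 ≠ 0, so this unfolding has rank ≥ 2; CP rank is at least every unfolding rank, so rank(T) ≥ 2. (Unfolding ranks only ever bound the CP rank from below — rank(T) can be strictly larger than all of them — so the matching upper bound has to come from an explicit 2-term decomposition.)
Upper bound — finding two terms. Write S_k = T[:,:,k] for the frontal slices: S₀ = [[-3, 0, -9], [-2, -2, -8]], S₁ = [[3, 0, 9], [2, 2, 8]], S₂ = [[-9, 18, -9], [-6, 12, -6]].
If T = a₁ ⊗ b₁ ⊗ c₁ + a₂ ⊗ b₂ ⊗ c₂ then each S_k = c₁[k]·a₁b₁ᵀ + c₂[k]·a₂b₂ᵀ. S₀ and S₂ are linearly independent, so a₁b₁ᵀ and a₂b₂ᵀ must span the same plane of matrices: they are the rank-1 matrices of the form x·S₀ + y·S₂.
The 2×2 minor of x·S₀ + y·S₂ on rows {0,1}, columns {0,1} is 6·x² + 18·xy = 6·(x + 3·y)(x), vanishing at (x:y) = (3:-1) and (0:1).
M₁ = 3·S₀ − S₂ = [[0, -18, -18], [0, -18, -18]] = (-18)·(1, 1)(0, 1, 1)ᵀ and M₂ = S₂ = [[-9, 18, -9], [-6, 12, -6]] = (-3)·(3, 2)(1, -2, 1)ᵀ, so take a₁ = (1, 1), b₁ = (0, 1, 1), a₂ = (3, 2), b₂ = (1, -2, 1).
Each slice is an integer combination of E₁ = a₁b₁ᵀ and E₂ = a₂b₂ᵀ: S₀ = −6·E₁ − E₂, S₁ = 6·E₁ + E₂, S₂ = −3·E₂; reading off coefficients, c₁ = (-6, 6, 0) and c₂ = (-1, 1, -3).
Hence T = (1, 1) ⊗ (0, 1, 1) ⊗ (-6, 6, 0) + (3, 2) ⊗ (1, -2, 1) ⊗ (-1, 1, -3), so rank(T) ≤ 2.
These bounds meet, so rank(T) = 2.
Check entry T[1,0,0] = -2: (1)·(0)·(-6) + (2)·(1)·(-1) = -2.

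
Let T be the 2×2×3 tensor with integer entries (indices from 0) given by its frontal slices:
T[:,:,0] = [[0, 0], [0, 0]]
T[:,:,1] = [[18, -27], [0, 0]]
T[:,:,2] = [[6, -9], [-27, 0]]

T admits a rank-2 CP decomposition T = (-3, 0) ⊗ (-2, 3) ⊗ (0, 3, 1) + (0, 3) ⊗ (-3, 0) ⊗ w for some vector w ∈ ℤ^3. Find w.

Subtract the known terms from T to get the rank-1 residual R = (0, 3) ⊗ (-3, 0) ⊗ w, so R[i,j,k] = a[i]·b[j]·w[k]. Pick indices with nonzero a[1]·b[0] = (3)·(-3) = -9. Only the fibre through (1,0,·) is needed: R[1,0,:] = T[1,0,:] − Σₗ aₗ[1]bₗ[0]cₗ = [0, 0, -27] − (0)·(-2)·(0, 3, 1) = [0, 0, -27]. Then w[k] = R[1,0,k] / -9 for each k, giving w = [0, 0, -27] / -9 = (0, 0, 3).

w = (0, 0, 3)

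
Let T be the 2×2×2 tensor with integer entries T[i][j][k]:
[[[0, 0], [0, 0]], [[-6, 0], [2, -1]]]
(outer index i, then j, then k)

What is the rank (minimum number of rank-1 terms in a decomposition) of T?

Lower bound: the mode-2 unfolding of T (rows indexed by j, columns by (i,k) = (0,0), (0,1), (1,0), (1,1)) is [[0, 0, -6, 0], [0, 0, 2, -1]].
There the 2×2 minor on rows j ∈ {0, 1}, columns (i,k) ∈ {(1,0), (1,1)} is det [[-6, 0], [2, -1]] = 6 ≠ 0, so this unfolding has rank ≥ 2; CP rank is at least every unfolding rank, so rank(T) ≥ 2. (Unfolding ranks only ever bound the CP rank from below — rank(T) can be strictly larger than all of them — so the matching upper bound has to come from an explicit 2-term decomposition.)
Upper bound — finding two terms. Every mode-1 slice of T is a multiple of one matrix: T[i,:,:] = a[i]·M with a = [0, 1] and M = [[-6, 0], [2, -1]] (rows indexed by j, columns by k). So it suffices to write M as a sum of two rank-1 matrices.
Splitting M by its rows (j = 0, 1), M = [1, 0][-6, 0]ᵀ + [0, 1][2, -1]ᵀ.
Hence T = [0, 1] ⊗ [1, 0] ⊗ [-6, 0] + [0, 1] ⊗ [0, 1] ⊗ [2, -1], so rank(T) ≤ 2.
These bounds meet, so rank(T) = 2.

2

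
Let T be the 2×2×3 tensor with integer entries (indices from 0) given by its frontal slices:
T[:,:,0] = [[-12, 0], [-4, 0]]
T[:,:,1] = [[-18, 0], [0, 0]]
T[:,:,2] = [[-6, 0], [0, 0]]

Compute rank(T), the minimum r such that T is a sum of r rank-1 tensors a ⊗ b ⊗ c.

Lower bound: the mode-1 unfolding of T (rows indexed by i, columns by (j,k) = (0,0), (0,1), (0,2), (1,0), (1,1), (1,2)) is [[-12, -18, -6, 0, 0, 0], [-4, 0, 0, 0, 0, 0]].
There the 2×2 minor on rows i ∈ {0, 1}, columns (j,k) ∈ {(0,0), (0,1)} is det [[-12, -18], [-4, 0]] = -72 ≠ 0, so this unfolding has rank ≥ 2; CP rank is at least every unfolding rank, so rank(T) ≥ 2. (This is only a lower bound: in general the CP rank may exceed every unfolding rank, so we still need to exhibit 2 rank-1 terms summing to T.)
Upper bound — finding two terms. Every mode-2 slice of T is a multiple of one matrix: T[:,j,:] = b[j]·M with b = [1, 0] and M = [[-12, -18, -6], [-4, 0, 0]] (rows indexed by i, columns by k). So it suffices to write M as a sum of two rank-1 matrices.
Splitting M by its rows (i = 0, 1), M = [1, 0][-12, -18, -6]ᵀ + [0, 1][-4, 0, 0]ᵀ.
Hence T = [1, 0] ⊗ [1, 0] ⊗ [-12, -18, -6] + [0, 1] ⊗ [1, 0] ⊗ [-4, 0, 0], so rank(T) ≤ 2.
These bounds meet, so rank(T) = 2.

2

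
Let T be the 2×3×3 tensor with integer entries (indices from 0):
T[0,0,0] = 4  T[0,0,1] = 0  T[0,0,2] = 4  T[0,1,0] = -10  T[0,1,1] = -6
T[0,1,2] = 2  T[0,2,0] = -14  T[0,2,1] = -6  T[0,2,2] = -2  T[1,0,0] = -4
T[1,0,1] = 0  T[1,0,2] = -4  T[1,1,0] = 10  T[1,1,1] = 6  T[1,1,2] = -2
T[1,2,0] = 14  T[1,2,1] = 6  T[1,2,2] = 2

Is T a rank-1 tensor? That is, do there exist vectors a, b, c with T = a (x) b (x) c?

The mode-3 unfolding of T (rows indexed by k, columns by (i,j) = (0,0), (0,1), (0,2), (1,0), (1,1), (1,2)) is [[4, -10, -14, -4, 10, 14], [0, -6, -6, 0, 6, 6], [4, 2, -2, -4, -2, 2]].
There the 2×2 minor on rows k ∈ {0, 1}, columns (i,j) ∈ {(0,0), (0,1)} is det [[4, -10], [0, -6]] = -24 ≠ 0, so this unfolding has rank ≥ 2; CP rank is at least every unfolding rank, so rank(T) ≥ 2.
In particular rank(T) ≥ 2 > 1, so T is not rank-1.

No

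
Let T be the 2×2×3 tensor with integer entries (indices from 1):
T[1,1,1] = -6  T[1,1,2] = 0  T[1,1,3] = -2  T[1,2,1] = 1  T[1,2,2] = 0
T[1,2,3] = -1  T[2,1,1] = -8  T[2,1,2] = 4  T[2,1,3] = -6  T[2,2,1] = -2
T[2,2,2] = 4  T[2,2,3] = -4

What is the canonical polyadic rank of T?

Lower bound: the mode-3 unfolding of T (rows indexed by k, columns by (i,j) = (1,1), (1,2), (2,1), (2,2)) is [[-6, 1, -8, -2], [0, 0, 4, 4], [-2, -1, -6, -4]].
There the 3×3 minor on rows k ∈ {1, 2, 3}, columns (i,j) ∈ {(1,1), (1,2), (2,1)} is det [[-6, 1, -8], [0, 0, 4], [-2, -1, -6]] = -32 ≠ 0, so this unfolding has rank ≥ 3; CP rank is at least every unfolding rank, so rank(T) ≥ 3. (Flattening ranks never certify an upper bound on CP rank; for that we must actually write T with 3 rank-1 terms.)
Upper bound: T is a sum of 3 rank-1 terms, T = [0, 1] ⊗ [1, 1] ⊗ [-4, 4, -2] + [1, 1] ⊗ [1, 0] ⊗ [-8, 0, 0] + [1, 2] ⊗ [2, 1] ⊗ [1, 0, -1] (written with every a and b primitive with positive leading entry and the scale carried by c; CP decompositions are not unique, and this one is verified by expanding entrywise), so rank(T) ≤ 3.
These bounds meet, so rank(T) = 3.

3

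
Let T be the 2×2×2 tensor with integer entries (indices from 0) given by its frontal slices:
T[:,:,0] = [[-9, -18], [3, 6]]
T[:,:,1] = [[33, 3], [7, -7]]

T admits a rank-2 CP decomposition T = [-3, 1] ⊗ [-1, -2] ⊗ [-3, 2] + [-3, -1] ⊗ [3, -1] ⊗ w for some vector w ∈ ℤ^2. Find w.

w = [0, -3]

Subtract the known terms from T to get the rank-1 residual R = [-3, -1] ⊗ [3, -1] ⊗ w, so R[i,j,k] = a[i]·b[j]·w[k]. Pick indices with nonzero a[0]·b[0] = (-3)·(3) = -9. Only the fibre through (0,0,·) is needed: R[0,0,:] = T[0,0,:] − Σₗ aₗ[0]bₗ[0]cₗ = [-9, 33] − (-3)·(-1)·[-3, 2] = [0, 27]. Then w[k] = R[0,0,k] / -9 for each k, giving w = [0, 27] / -9 = [0, -3].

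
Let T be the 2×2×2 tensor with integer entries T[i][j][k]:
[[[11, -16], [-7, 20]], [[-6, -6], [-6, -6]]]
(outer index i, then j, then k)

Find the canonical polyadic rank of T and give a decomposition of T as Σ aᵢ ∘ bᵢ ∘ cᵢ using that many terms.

rank(T) = 2

Lower bound: the mode-1 unfolding of T (rows indexed by i, columns by (j,k) = (0,0), (0,1), (1,0), (1,1)) is [[11, -16, -7, 20], [-6, -6, -6, -6]].
There the 2×2 minor on rows i ∈ {0, 1}, columns (j,k) ∈ {(0,0), (0,1)} is det [[11, -16], [-6, -6]] = -162 ≠ 0, so this unfolding has rank ≥ 2; CP rank is at least every unfolding rank, so rank(T) ≥ 2. (Unfolding ranks only ever bound the CP rank from below — rank(T) can be strictly larger than all of them — so the matching upper bound has to come from an explicit 2-term decomposition.)
Upper bound — finding two terms. Write S_k = T[:,:,k] for the frontal slices: S₀ = [[11, -7], [-6, -6]], S₁ = [[-16, 20], [-6, -6]].
If T = a₁ ∘ b₁ ∘ c₁ + a₂ ∘ b₂ ∘ c₂ then each S_k = c₁[k]·a₁b₁ᵀ + c₂[k]·a₂b₂ᵀ. S₀ and S₁ are linearly independent, so a₁b₁ᵀ and a₂b₂ᵀ must span the same plane of matrices: they are the rank-1 matrices of the form x·S₀ + y·S₁.
det(x·S₀ + y·S₁) is −108·x² + 108·xy + 216·y² = (-108)·(x − 2·y)(x + y), vanishing at (x:y) = (2:1) and (1:-1).
M₁ = 2·S₀ + S₁ = [[6, 6], [-18, -18]] = 6·[1, -3][1, 1]ᵀ and M₂ = S₀ − S₁ = [[27, -27], [0, 0]] = 27·[1, 0][1, -1]ᵀ, so take a₁ = [1, -3], b₁ = [1, 1], a₂ = [1, 0], b₂ = [1, -1].
Each slice is an integer combination of E₁ = a₁b₁ᵀ and E₂ = a₂b₂ᵀ: S₀ = 2·E₁ + 9·E₂, S₁ = 2·E₁ − 18·E₂; reading off coefficients, c₁ = [2, 2] and c₂ = [9, -18].
Hence T = [1, -3] ∘ [1, 1] ∘ [2, 2] + [1, 0] ∘ [1, -1] ∘ [9, -18], so rank(T) ≤ 2.
These bounds meet, so rank(T) = 2.
Check entry T[1,0,0] = -6: (-3)·(1)·(2) + (0)·(1)·(9) = -6.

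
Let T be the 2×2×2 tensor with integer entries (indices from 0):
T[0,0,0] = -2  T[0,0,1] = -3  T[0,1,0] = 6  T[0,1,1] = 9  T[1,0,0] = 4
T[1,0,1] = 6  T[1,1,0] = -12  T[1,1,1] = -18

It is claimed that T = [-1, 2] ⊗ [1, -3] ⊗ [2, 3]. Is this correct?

Reconstruct entrywise from the claimed factors. For example, T[1,0,1] = 6 and Σₗ aₗ[1]bₗ[0]cₗ[1] = (2)·(1)·(3) = 6; checking all 8 entries, every one matches. The claim holds.

Yes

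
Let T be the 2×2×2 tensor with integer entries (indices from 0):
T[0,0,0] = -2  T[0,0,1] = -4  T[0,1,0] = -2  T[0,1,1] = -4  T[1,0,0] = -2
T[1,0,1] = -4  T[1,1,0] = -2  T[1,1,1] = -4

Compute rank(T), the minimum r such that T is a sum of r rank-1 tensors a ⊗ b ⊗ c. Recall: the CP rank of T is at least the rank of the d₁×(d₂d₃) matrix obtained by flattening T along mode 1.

Lower bound: T ≠ 0 (e.g. T[0,0,0] = -2), so rank(T) ≥ 1.
Upper bound: if T = a ⊗ b ⊗ c then every fibre of T is a multiple of the corresponding factor, so read the factors off the fibres through the nonzero entry T[0,0,0] = -2.
The mode-1 fibre T[:,0,0] = [-2, -2] gives a = [1, 1] (primitive direction); the mode-2 fibre T[0,:,0] = [-2, -2] gives b = [1, 1]; then c[k] = T[0,0,k] / (a[0]·b[0]) = [-2, -4] / 1 = [-2, -4].
Expanding [1, 1] ⊗ [1, 1] ⊗ [-2, -4] reproduces all 8 entries of T, so T = [1, 1] ⊗ [1, 1] ⊗ [-2, -4] and rank(T) ≤ 1.
These bounds meet, so rank(T) = 1.

1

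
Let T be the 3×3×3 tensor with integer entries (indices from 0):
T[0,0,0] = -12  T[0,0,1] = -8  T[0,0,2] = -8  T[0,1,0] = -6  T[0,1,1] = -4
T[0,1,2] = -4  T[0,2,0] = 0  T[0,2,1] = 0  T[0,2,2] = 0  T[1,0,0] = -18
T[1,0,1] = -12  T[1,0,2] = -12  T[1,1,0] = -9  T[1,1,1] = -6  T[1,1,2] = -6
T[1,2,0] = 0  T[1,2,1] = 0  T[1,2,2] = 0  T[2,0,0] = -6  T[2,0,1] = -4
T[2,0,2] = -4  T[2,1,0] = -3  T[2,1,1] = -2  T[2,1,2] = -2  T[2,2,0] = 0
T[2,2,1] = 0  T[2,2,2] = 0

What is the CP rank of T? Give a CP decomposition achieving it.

Lower bound: T ≠ 0 (e.g. T[0,0,0] = -12), so rank(T) ≥ 1.
Upper bound: if T = a ∘ b ∘ c then every fibre of T is a multiple of the corresponding factor, so read the factors off the fibres through the nonzero entry T[0,0,0] = -12.
The mode-1 fibre T[:,0,0] = [-12, -18, -6] gives a = [2, 3, 1] (primitive direction); the mode-2 fibre T[0,:,0] = [-12, -6, 0] gives b = [2, 1, 0]; then c[k] = T[0,0,k] / (a[0]·b[0]) = [-12, -8, -8] / 4 = [-3, -2, -2].
Expanding [2, 3, 1] ∘ [2, 1, 0] ∘ [-3, -2, -2] reproduces all 27 entries of T, so T = [2, 3, 1] ∘ [2, 1, 0] ∘ [-3, -2, -2] and rank(T) ≤ 1.
These bounds meet, so rank(T) = 1.

rank(T) = 1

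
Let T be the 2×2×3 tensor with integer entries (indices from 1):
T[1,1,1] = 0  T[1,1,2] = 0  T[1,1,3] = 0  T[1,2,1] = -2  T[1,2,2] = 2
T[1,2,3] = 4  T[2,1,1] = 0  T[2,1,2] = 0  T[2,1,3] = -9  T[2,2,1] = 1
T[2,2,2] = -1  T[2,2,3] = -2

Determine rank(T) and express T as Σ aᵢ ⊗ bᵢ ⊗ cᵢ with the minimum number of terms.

rank(T) = 2

Lower bound: the mode-1 unfolding of T (rows indexed by i, columns by (j,k) = (1,1), (1,2), (1,3), (2,1), (2,2), (2,3)) is [[0, 0, 0, -2, 2, 4], [0, 0, -9, 1, -1, -2]].
There the 2×2 minor on rows i ∈ {1, 2}, columns (j,k) ∈ {(1,3), (2,1)} is det [[0, -2], [-9, 1]] = -18 ≠ 0, so this unfolding has rank ≥ 2; CP rank is at least every unfolding rank, so rank(T) ≥ 2. (Flattening ranks never certify an upper bound on CP rank; for that we must actually write T with 2 rank-1 terms.)
Upper bound — finding two terms. Write S_k = T[:,:,k] for the frontal slices: S₁ = [[0, -2], [0, 1]], S₂ = [[0, 2], [0, -1]], S₃ = [[0, 4], [-9, -2]].
If T = a₁ ⊗ b₁ ⊗ c₁ + a₂ ⊗ b₂ ⊗ c₂ then each S_k = c₁[k]·a₁b₁ᵀ + c₂[k]·a₂b₂ᵀ. S₁ and S₃ are linearly independent, so a₁b₁ᵀ and a₂b₂ᵀ must span the same plane of matrices: they are the rank-1 matrices of the form x·S₁ + y·S₃.
det(x·S₁ + y·S₃) is −18·xy + 36·y² = (-18)·(x − 2·y)(y), vanishing at (x:y) = (2:1) and (1:0).
M₁ = 2·S₁ + S₃ = [[0, 0], [-9, 0]] = (-9)·(0, 1)(1, 0)ᵀ and M₂ = S₁ = [[0, -2], [0, 1]] = −(2, -1)(0, 1)ᵀ, so take a₁ = (0, 1), b₁ = (1, 0), a₂ = (2, -1), b₂ = (0, 1).
Each slice is an integer combination of E₁ = a₁b₁ᵀ and E₂ = a₂b₂ᵀ: S₁ = −E₂, S₂ = E₂, S₃ = −9·E₁ + 2·E₂; reading off coefficients, c₁ = (0, 0, -9) and c₂ = (-1, 1, 2).
Hence T = (0, 1) ⊗ (1, 0) ⊗ (0, 0, -9) + (2, -1) ⊗ (0, 1) ⊗ (-1, 1, 2), so rank(T) ≤ 2.
These bounds meet, so rank(T) = 2.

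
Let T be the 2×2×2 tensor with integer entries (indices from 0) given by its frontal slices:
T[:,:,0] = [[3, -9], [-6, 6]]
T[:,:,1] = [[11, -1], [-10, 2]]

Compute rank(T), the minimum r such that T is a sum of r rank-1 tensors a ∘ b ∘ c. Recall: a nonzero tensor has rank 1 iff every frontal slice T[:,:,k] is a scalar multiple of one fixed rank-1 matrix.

2

Lower bound: the mode-3 unfolding of T (rows indexed by k, columns by (i,j) = (0,0), (0,1), (1,0), (1,1)) is [[3, -9, -6, 6], [11, -1, -10, 2]].
There the 2×2 minor on rows k ∈ {0, 1}, columns (i,j) ∈ {(0,0), (0,1)} is det [[3, -9], [11, -1]] = 96 ≠ 0, so this unfolding has rank ≥ 2; CP rank is at least every unfolding rank, so rank(T) ≥ 2. (Unfolding ranks only ever bound the CP rank from below — rank(T) can be strictly larger than all of them — so the matching upper bound has to come from an explicit 2-term decomposition.)
Upper bound — finding two terms. Write S_k = T[:,:,k] for the frontal slices: S₀ = [[3, -9], [-6, 6]], S₁ = [[11, -1], [-10, 2]].
If T = a₁ ∘ b₁ ∘ c₁ + a₂ ∘ b₂ ∘ c₂ then each S_k = c₁[k]·a₁b₁ᵀ + c₂[k]·a₂b₂ᵀ. S₀ and S₁ are linearly independent, so a₁b₁ᵀ and a₂b₂ᵀ must span the same plane of matrices: they are the rank-1 matrices of the form x·S₀ + y·S₁.
det(x·S₀ + y·S₁) is −36·x² − 24·xy + 12·y² = (-12)·(3·x − y)(x + y), vanishing at (x:y) = (1:3) and (1:-1).
M₁ = S₀ + 3·S₁ = [[36, -12], [-36, 12]] = 12·[1, -1][3, -1]ᵀ and M₂ = S₀ − S₁ = [[-8, -8], [4, 4]] = (-4)·[2, -1][1, 1]ᵀ, so take a₁ = [1, -1], b₁ = [3, -1], a₂ = [2, -1], b₂ = [1, 1].
Each slice is an integer combination of E₁ = a₁b₁ᵀ and E₂ = a₂b₂ᵀ: S₀ = 3·E₁ − 3·E₂, S₁ = 3·E₁ + E₂; reading off coefficients, c₁ = [3, 3] and c₂ = [-3, 1].
Hence T = [1, -1] ∘ [3, -1] ∘ [3, 3] + [2, -1] ∘ [1, 1] ∘ [-3, 1], so rank(T) ≤ 2.
These bounds meet, so rank(T) = 2.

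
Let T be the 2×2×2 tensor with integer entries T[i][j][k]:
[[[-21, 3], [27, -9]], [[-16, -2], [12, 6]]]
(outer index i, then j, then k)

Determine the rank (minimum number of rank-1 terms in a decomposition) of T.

2

Lower bound: in the mode-1 unfolding of T (rows indexed by i, columns by (j,k)) the 2×2 minor on rows i ∈ {0, 1}, columns (j,k) ∈ {(0,0), (0,1)} is det [[-21, 3], [-16, -2]] = 90 ≠ 0, so that unfolding has rank ≥ 2 and hence rank(T) ≥ 2 (CP rank is at least every unfolding rank, though it can be larger).
Upper bound: with S_k = T[:,:,k], the two rank-1 terms a₁b₁ᵀ, a₂b₂ᵀ are the rank-1 members of the pencil x·S₀ + y·S₁.
det(x·S₀ + y·S₁) is 180·x² − 180·xy = 180·(x − y)(x), vanishing at (x:y) = (1:1) and (0:1).
M₁ = S₀ + S₁ = [[-18, 18], [-18, 18]] = (-18)·(1, 1)(1, -1)ᵀ and M₂ = S₁ = [[3, -9], [-2, 6]] = (3, -2)(1, -3)ᵀ, so take a₁ = (1, 1), b₁ = (1, -1), a₂ = (3, -2), b₂ = (1, -3).
Each slice is an integer combination of E₁ = a₁b₁ᵀ and E₂ = a₂b₂ᵀ: S₀ = −18·E₁ − E₂, S₁ = E₂; reading off coefficients, c₁ = (-18, 0) and c₂ = (-1, 1).
Hence T = (1, 1) ∘ (1, -1) ∘ (-18, 0) + (3, -2) ∘ (1, -3) ∘ (-1, 1), so rank(T) ≤ 2.
These bounds meet, so rank(T) = 2.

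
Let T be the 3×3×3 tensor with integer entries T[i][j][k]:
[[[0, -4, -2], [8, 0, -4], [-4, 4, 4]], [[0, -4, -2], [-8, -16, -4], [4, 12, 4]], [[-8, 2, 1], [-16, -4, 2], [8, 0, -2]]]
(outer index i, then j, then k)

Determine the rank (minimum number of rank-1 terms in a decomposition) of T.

Lower bound: the mode-2 unfolding of T (rows indexed by j, columns by (i,k) = (0,0), (0,1), (0,2), (1,0), (1,1), (1,2), (2,0), (2,1), (2,2)) is [[0, -4, -2, 0, -4, -2, -8, 2, 1], [8, 0, -4, -8, -16, -4, -16, -4, 2], [-4, 4, 4, 4, 12, 4, 8, 0, -2]].
There the 3×3 minor on rows j ∈ {0, 1, 2}, columns (i,k) ∈ {(0,0), (0,1), (2,0)} is det [[0, -4, -8], [8, 0, -16], [-4, 4, 8]] = -256 ≠ 0, so this unfolding has rank ≥ 3; CP rank is at least every unfolding rank, so rank(T) ≥ 3. (This is only a lower bound: in general the CP rank may exceed every unfolding rank, so we still need to exhibit 3 rank-1 terms summing to T.)
Upper bound: T is a sum of 3 rank-1 terms, T = [0, 0, 1] (x) [2, 2, -1] (x) [-4, 0, 0] + [1, -1, -1] (x) [0, 2, -1] (x) [4, 4, 0] + [2, 2, -1] (x) [1, 2, -2] (x) [0, -2, -1] (written with every a and b primitive with positive leading entry and the scale carried by c; CP decompositions are not unique, and this one is verified by expanding entrywise), so rank(T) ≤ 3.
These bounds meet, so rank(T) = 3.

3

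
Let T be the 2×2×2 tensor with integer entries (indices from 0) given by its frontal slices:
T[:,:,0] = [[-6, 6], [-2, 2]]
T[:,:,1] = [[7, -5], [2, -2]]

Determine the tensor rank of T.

Lower bound: the mode-3 unfolding of T (rows indexed by k, columns by (i,j) = (0,0), (0,1), (1,0), (1,1)) is [[-6, 6, -2, 2], [7, -5, 2, -2]].
There the 2×2 minor on rows k ∈ {0, 1}, columns (i,j) ∈ {(0,0), (0,1)} is det [[-6, 6], [7, -5]] = -12 ≠ 0, so this unfolding has rank ≥ 2; CP rank is at least every unfolding rank, so rank(T) ≥ 2. (Flattening ranks never certify an upper bound on CP rank; for that we must actually write T with 2 rank-1 terms.)
Upper bound — finding two terms. Write S_k = T[:,:,k] for the frontal slices: S₀ = [[-6, 6], [-2, 2]], S₁ = [[7, -5], [2, -2]].
If T = a₁ ⊗ b₁ ⊗ c₁ + a₂ ⊗ b₂ ⊗ c₂ then each S_k = c₁[k]·a₁b₁ᵀ + c₂[k]·a₂b₂ᵀ. S₀ and S₁ are linearly independent, so a₁b₁ᵀ and a₂b₂ᵀ must span the same plane of matrices: they are the rank-1 matrices of the form x·S₀ + y·S₁.
det(x·S₀ + y·S₁) is 4·xy − 4·y² = 4·(x − y)(y), vanishing at (x:y) = (1:1) and (1:0).
M₁ = S₀ + S₁ = [[1, 1], [0, 0]] = (1, 0)(1, 1)ᵀ and M₂ = S₀ = [[-6, 6], [-2, 2]] = (-2)·(3, 1)(1, -1)ᵀ, so take a₁ = (1, 0), b₁ = (1, 1), a₂ = (3, 1), b₂ = (1, -1).
Each slice is an integer combination of E₁ = a₁b₁ᵀ and E₂ = a₂b₂ᵀ: S₀ = −2·E₂, S₁ = E₁ + 2·E₂; reading off coefficients, c₁ = (0, 1) and c₂ = (-2, 2).
Hence T = (1, 0) ⊗ (1, 1) ⊗ (0, 1) + (3, 1) ⊗ (1, -1) ⊗ (-2, 2), so rank(T) ≤ 2.
These bounds meet, so rank(T) = 2.

2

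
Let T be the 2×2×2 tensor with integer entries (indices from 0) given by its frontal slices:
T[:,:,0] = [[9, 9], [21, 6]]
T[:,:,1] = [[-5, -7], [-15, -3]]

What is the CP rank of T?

2

Lower bound: the mode-3 unfolding of T (rows indexed by k, columns by (i,j) = (0,0), (0,1), (1,0), (1,1)) is [[9, 9, 21, 6], [-5, -7, -15, -3]].
There the 2×2 minor on rows k ∈ {0, 1}, columns (i,j) ∈ {(0,0), (0,1)} is det [[9, 9], [-5, -7]] = -18 ≠ 0, so this unfolding has rank ≥ 2; CP rank is at least every unfolding rank, so rank(T) ≥ 2. (Flattening ranks never certify an upper bound on CP rank; for that we must actually write T with 2 rank-1 terms.)
Upper bound — finding two terms. Write S_k = T[:,:,k] for the frontal slices: S₀ = [[9, 9], [21, 6]], S₁ = [[-5, -7], [-15, -3]].
If T = a₁ (x) b₁ (x) c₁ + a₂ (x) b₂ (x) c₂ then each S_k = c₁[k]·a₁b₁ᵀ + c₂[k]·a₂b₂ᵀ. S₀ and S₁ are linearly independent, so a₁b₁ᵀ and a₂b₂ᵀ must span the same plane of matrices: they are the rank-1 matrices of the form x·S₀ + y·S₁.
det(x·S₀ + y·S₁) is −135·x² + 225·xy − 90·y² = (-45)·(3·x − 2·y)(x − y), vanishing at (x:y) = (2:3) and (1:1).
M₁ = 2·S₀ + 3·S₁ = [[3, -3], [-3, 3]] = 3·(1, -1)(1, -1)ᵀ and M₂ = S₀ + S₁ = [[4, 2], [6, 3]] = (2, 3)(2, 1)ᵀ, so take a₁ = (1, -1), b₁ = (1, -1), a₂ = (2, 3), b₂ = (2, 1).
Each slice is an integer combination of E₁ = a₁b₁ᵀ and E₂ = a₂b₂ᵀ: S₀ = −3·E₁ + 3·E₂, S₁ = 3·E₁ − 2·E₂; reading off coefficients, c₁ = (-3, 3) and c₂ = (3, -2).
Hence T = (1, -1) (x) (1, -1) (x) (-3, 3) + (2, 3) (x) (2, 1) (x) (3, -2), so rank(T) ≤ 2.
These bounds meet, so rank(T) = 2.
Check entry T[1,1,1] = -3: (-1)·(-1)·(3) + (3)·(1)·(-2) = -3.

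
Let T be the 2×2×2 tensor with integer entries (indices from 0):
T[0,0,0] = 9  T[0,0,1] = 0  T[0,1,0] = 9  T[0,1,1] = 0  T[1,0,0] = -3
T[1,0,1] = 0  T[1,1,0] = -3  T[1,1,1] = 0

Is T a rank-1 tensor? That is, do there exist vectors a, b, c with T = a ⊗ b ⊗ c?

Yes

If T = a ⊗ b ⊗ c then every fibre of T is a multiple of the corresponding factor, so read the factors off the fibres through the nonzero entry T[0,0,0] = 9.
The mode-1 fibre T[:,0,0] = [9, -3] gives a = [3, -1] (primitive direction); the mode-2 fibre T[0,:,0] = [9, 9] gives b = [1, 1]; then c[k] = T[0,0,k] / (a[0]·b[0]) = [9, 0] / 3 = [3, 0].
Expanding [3, -1] ⊗ [1, 1] ⊗ [3, 0] reproduces all 8 entries of T, so T = [3, -1] ⊗ [1, 1] ⊗ [3, 0] and rank(T) ≤ 1.
Equivalently every frontal slice T[:,:,k] is c[k] times the rank-1 matrix [3, -1] ⊗ [1, 1]. So T has rank 1 (it is nonzero).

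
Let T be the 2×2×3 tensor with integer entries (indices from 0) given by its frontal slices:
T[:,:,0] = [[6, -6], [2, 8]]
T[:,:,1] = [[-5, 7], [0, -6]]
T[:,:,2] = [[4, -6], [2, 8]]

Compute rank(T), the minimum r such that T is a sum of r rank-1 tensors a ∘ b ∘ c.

3

Lower bound: the mode-3 unfolding of T (rows indexed by k, columns by (i,j) = (0,0), (0,1), (1,0), (1,1)) is [[6, -6, 2, 8], [-5, 7, 0, -6], [4, -6, 2, 8]].
There the 3×3 minor on rows k ∈ {0, 1, 2}, columns (i,j) ∈ {(0,0), (0,1), (1,0)} is det [[6, -6, 2], [-5, 7, 0], [4, -6, 2]] = 28 ≠ 0, so this unfolding has rank ≥ 3; CP rank is at least every unfolding rank, so rank(T) ≥ 3. (Unfolding ranks only ever bound the CP rank from below — rank(T) can be strictly larger than all of them — so the matching upper bound has to come from an explicit 3-term decomposition.)
Upper bound: T is a sum of 3 rank-1 terms, T = (1, 0) ∘ (1, 0) ∘ (0, 0, -2) + (1, 2) ∘ (1, 1) ∘ (2, -1, 2) + (2, -1) ∘ (1, -2) ∘ (2, -2, 2) (written with every a and b primitive with positive leading entry and the scale carried by c; CP decompositions are not unique, and this one is verified by expanding entrywise), so rank(T) ≤ 3.
These bounds meet, so rank(T) = 3.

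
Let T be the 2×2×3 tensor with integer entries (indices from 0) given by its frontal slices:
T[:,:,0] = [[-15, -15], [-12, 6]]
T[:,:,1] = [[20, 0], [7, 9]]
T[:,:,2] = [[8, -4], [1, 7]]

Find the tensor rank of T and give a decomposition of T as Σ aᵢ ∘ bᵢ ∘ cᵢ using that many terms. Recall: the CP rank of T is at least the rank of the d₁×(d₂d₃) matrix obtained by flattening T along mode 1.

Lower bound: the mode-2 unfolding of T (rows indexed by j, columns by (i,k) = (0,0), (0,1), (0,2), (1,0), (1,1), (1,2)) is [[-15, 20, 8, -12, 7, 1], [-15, 0, -4, 6, 9, 7]].
There the 2×2 minor on rows j ∈ {0, 1}, columns (i,k) ∈ {(0,0), (0,1)} is det [[-15, 20], [-15, 0]] = 300 ≠ 0, so this unfolding has rank ≥ 2; CP rank is at least every unfolding rank, so rank(T) ≥ 2. (This is only a lower bound: in general the CP rank may exceed every unfolding rank, so we still need to exhibit 2 rank-1 terms summing to T.)
Upper bound — finding two terms. Write S_k = T[:,:,k] for the frontal slices: S₀ = [[-15, -15], [-12, 6]], S₁ = [[20, 0], [7, 9]], S₂ = [[8, -4], [1, 7]].
If T = a₁ ∘ b₁ ∘ c₁ + a₂ ∘ b₂ ∘ c₂ then each S_k = c₁[k]·a₁b₁ᵀ + c₂[k]·a₂b₂ᵀ. S₀ and S₁ are linearly independent, so a₁b₁ᵀ and a₂b₂ᵀ must span the same plane of matrices: they are the rank-1 matrices of the form x·S₀ + y·S₁.
det(x·S₀ + y·S₁) is −270·x² + 90·xy + 180·y² = (-90)·(3·x + 2·y)(x − y), vanishing at (x:y) = (2:-3) and (1:1).
M₁ = 2·S₀ − 3·S₁ = [[-90, -30], [-45, -15]] = (-15)·[2, 1][3, 1]ᵀ and M₂ = S₀ + S₁ = [[5, -15], [-5, 15]] = 5·[1, -1][1, -3]ᵀ, so take a₁ = [2, 1], b₁ = [3, 1], a₂ = [1, -1], b₂ = [1, -3].
Each slice is an integer combination of E₁ = a₁b₁ᵀ and E₂ = a₂b₂ᵀ: S₀ = −3·E₁ + 3·E₂, S₁ = 3·E₁ + 2·E₂, S₂ = E₁ + 2·E₂; reading off coefficients, c₁ = [-3, 3, 1] and c₂ = [3, 2, 2].
Hence T = [2, 1] ∘ [3, 1] ∘ [-3, 3, 1] + [1, -1] ∘ [1, -3] ∘ [3, 2, 2], so rank(T) ≤ 2.
These bounds meet, so rank(T) = 2.
Check entry T[0,1,2] = -4: (2)·(1)·(1) + (1)·(-3)·(2) = -4.

rank(T) = 2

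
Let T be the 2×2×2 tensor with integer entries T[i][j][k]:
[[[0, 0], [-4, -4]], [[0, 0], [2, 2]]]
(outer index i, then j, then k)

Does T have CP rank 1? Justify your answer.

The mode-1 fibre T[:,1,0] = [-4, 2] gives a = [2, -1] (primitive direction); the mode-2 fibre T[0,:,0] = [0, -4] gives b = [0, 1]; then c[k] = T[0,1,k] / (a[0]·b[1]) = [-4, -4] / 2 = [-2, -2].
Expanding [2, -1] ⊗ [0, 1] ⊗ [-2, -2] reproduces all 8 entries of T, so T = [2, -1] ⊗ [0, 1] ⊗ [-2, -2] and rank(T) ≤ 1.
Equivalently every frontal slice T[:,:,k] is c[k] times the rank-1 matrix [2, -1] ⊗ [0, 1]. So T has rank 1 (it is nonzero).

Yes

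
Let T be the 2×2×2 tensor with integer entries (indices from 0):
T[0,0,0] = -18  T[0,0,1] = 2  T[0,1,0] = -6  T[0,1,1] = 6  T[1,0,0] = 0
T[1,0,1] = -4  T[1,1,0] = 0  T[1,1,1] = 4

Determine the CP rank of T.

2

Lower bound: the mode-2 unfolding of T (rows indexed by j, columns by (i,k) = (0,0), (0,1), (1,0), (1,1)) is [[-18, 2, 0, -4], [-6, 6, 0, 4]].
There the 2×2 minor on rows j ∈ {0, 1}, columns (i,k) ∈ {(0,0), (0,1)} is det [[-18, 2], [-6, 6]] = -96 ≠ 0, so this unfolding has rank ≥ 2; CP rank is at least every unfolding rank, so rank(T) ≥ 2. (This is only a lower bound: in general the CP rank may exceed every unfolding rank, so we still need to exhibit 2 rank-1 terms summing to T.)
Upper bound — finding two terms. Write S_k = T[:,:,k] for the frontal slices: S₀ = [[-18, -6], [0, 0]], S₁ = [[2, 6], [-4, 4]].
If T = a₁ (x) b₁ (x) c₁ + a₂ (x) b₂ (x) c₂ then each S_k = c₁[k]·a₁b₁ᵀ + c₂[k]·a₂b₂ᵀ. S₀ and S₁ are linearly independent, so a₁b₁ᵀ and a₂b₂ᵀ must span the same plane of matrices: they are the rank-1 matrices of the form x·S₀ + y·S₁.
det(x·S₀ + y·S₁) is −96·xy + 32·y² = (-32)·(3·x − y)(y), vanishing at (x:y) = (1:3) and (1:0).
M₁ = S₀ + 3·S₁ = [[-12, 12], [-12, 12]] = (-12)·[1, 1][1, -1]ᵀ and M₂ = S₀ = [[-18, -6], [0, 0]] = (-6)·[1, 0][3, 1]ᵀ, so take a₁ = [1, 1], b₁ = [1, -1], a₂ = [1, 0], b₂ = [3, 1].
Each slice is an integer combination of E₁ = a₁b₁ᵀ and E₂ = a₂b₂ᵀ: S₀ = −6·E₂, S₁ = −4·E₁ + 2·E₂; reading off coefficients, c₁ = [0, -4] and c₂ = [-6, 2].
Hence T = [1, 1] (x) [1, -1] (x) [0, -4] + [1, 0] (x) [3, 1] (x) [-6, 2], so rank(T) ≤ 2.
These bounds meet, so rank(T) = 2.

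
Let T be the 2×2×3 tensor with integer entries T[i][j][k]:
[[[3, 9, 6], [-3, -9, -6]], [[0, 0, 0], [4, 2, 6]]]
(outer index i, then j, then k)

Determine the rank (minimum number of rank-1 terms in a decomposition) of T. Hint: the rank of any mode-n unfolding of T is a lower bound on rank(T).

Lower bound: the mode-2 unfolding of T (rows indexed by j, columns by (i,k) = (0,0), (0,1), (0,2), (1,0), (1,1), (1,2)) is [[3, 9, 6, 0, 0, 0], [-3, -9, -6, 4, 2, 6]].
There the 2×2 minor on rows j ∈ {0, 1}, columns (i,k) ∈ {(0,0), (1,0)} is det [[3, 0], [-3, 4]] = 12 ≠ 0, so this unfolding has rank ≥ 2; CP rank is at least every unfolding rank, so rank(T) ≥ 2. (Unfolding ranks only ever bound the CP rank from below — rank(T) can be strictly larger than all of them — so the matching upper bound has to come from an explicit 2-term decomposition.)
Upper bound — finding two terms. Write S_k = T[:,:,k] for the frontal slices: S₀ = [[3, -3], [0, 4]], S₁ = [[9, -9], [0, 2]], S₂ = [[6, -6], [0, 6]].
If T = a₁ ⊗ b₁ ⊗ c₁ + a₂ ⊗ b₂ ⊗ c₂ then each S_k = c₁[k]·a₁b₁ᵀ + c₂[k]·a₂b₂ᵀ. S₀ and S₁ are linearly independent, so a₁b₁ᵀ and a₂b₂ᵀ must span the same plane of matrices: they are the rank-1 matrices of the form x·S₀ + y·S₁.
det(x·S₀ + y·S₁) is 12·x² + 42·xy + 18·y² = 6·(x + 3·y)(2·x + y), vanishing at (x:y) = (3:-1) and (1:-2).
M₁ = 3·S₀ − S₁ = [[0, 0], [0, 10]] = 10·(0, 1)(0, 1)ᵀ and M₂ = S₀ − 2·S₁ = [[-15, 15], [0, 0]] = (-15)·(1, 0)(1, -1)ᵀ, so take a₁ = (0, 1), b₁ = (0, 1), a₂ = (1, 0), b₂ = (1, -1).
Each slice is an integer combination of E₁ = a₁b₁ᵀ and E₂ = a₂b₂ᵀ: S₀ = 4·E₁ + 3·E₂, S₁ = 2·E₁ + 9·E₂, S₂ = 6·E₁ + 6·E₂; reading off coefficients, c₁ = (4, 2, 6) and c₂ = (3, 9, 6).
Hence T = (0, 1) ⊗ (0, 1) ⊗ (4, 2, 6) + (1, 0) ⊗ (1, -1) ⊗ (3, 9, 6), so rank(T) ≤ 2.
These bounds meet, so rank(T) = 2.

2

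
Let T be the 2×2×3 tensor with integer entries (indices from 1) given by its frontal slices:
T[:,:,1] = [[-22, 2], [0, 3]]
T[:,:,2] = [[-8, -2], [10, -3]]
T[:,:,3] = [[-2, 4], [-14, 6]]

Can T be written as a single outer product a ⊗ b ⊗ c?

No

The mode-3 unfolding of T (rows indexed by k, columns by (i,j) = (1,1), (1,2), (2,1), (2,2)) is [[-22, 2, 0, 3], [-8, -2, 10, -3], [-2, 4, -14, 6]].
There the 2×2 minor on rows k ∈ {1, 2}, columns (i,j) ∈ {(1,1), (1,2)} is det [[-22, 2], [-8, -2]] = 60 ≠ 0, so this unfolding has rank ≥ 2; CP rank is at least every unfolding rank, so rank(T) ≥ 2.
In particular rank(T) ≥ 2 > 1, so T is not rank-1.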